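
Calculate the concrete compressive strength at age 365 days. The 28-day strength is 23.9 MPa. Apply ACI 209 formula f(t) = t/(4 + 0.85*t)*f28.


f(365) = 365 / (4 + 0.85 * 365) * 23.9
= 365 / 314.25 * 23.9
= 27.76 MPa

27.76


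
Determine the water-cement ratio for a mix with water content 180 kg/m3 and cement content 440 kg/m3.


w/c = water / cement
w/c = 180 / 440 = 0.409

0.409


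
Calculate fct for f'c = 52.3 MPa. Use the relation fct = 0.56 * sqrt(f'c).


fct = 0.56 * sqrt(52.3)
= 0.56 * 7.232
= 4.05 MPa

4.05


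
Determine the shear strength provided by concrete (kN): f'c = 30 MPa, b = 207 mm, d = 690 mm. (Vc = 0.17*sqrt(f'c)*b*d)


Vc = 0.17 * sqrt(30) * 207 * 690 / 1000
= 132.99 kN

132.99


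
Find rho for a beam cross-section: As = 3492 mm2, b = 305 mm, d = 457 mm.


rho = As / (b * d)
= 3492 / (305 * 457)
= 0.0251

0.0251


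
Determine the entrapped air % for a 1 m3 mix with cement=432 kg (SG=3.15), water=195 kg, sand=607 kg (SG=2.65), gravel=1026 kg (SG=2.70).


Vol cement = 432 / (3.15 * 1000) = 0.137143 m3
Vol water = 195 / 1000 = 0.195 m3
Vol sand = 607 / (2.65 * 1000) = 0.229057 m3
Vol gravel = 1026 / (2.70 * 1000) = 0.38 m3
Total solid + water volume = 0.941199 m3
Air = (1 - 0.941199) * 100 = 5.88%

5.88


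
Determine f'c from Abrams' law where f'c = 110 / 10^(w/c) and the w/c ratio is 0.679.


f'c = 110 / 10^0.679
= 110 / 4.775
= 23.04 MPa

23.04


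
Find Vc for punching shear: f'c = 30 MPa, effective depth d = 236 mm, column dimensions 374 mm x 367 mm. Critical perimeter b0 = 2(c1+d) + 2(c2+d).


b0 = 2*(374 + 236) + 2*(367 + 236) = 2426 mm
Vc = 0.33 * sqrt(30) * 2426 * 236 / 1000
= 1034.85 kN

1034.85


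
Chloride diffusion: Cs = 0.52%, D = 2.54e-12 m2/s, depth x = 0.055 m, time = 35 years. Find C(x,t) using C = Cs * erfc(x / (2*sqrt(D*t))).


t_seconds = 35 * 365.25 * 24 * 3600 = 1104516000.0 s
arg = 0.055 / (2 * sqrt(2.54e-12 * 1104516000.0))
= 0.5192
erfc(0.5192) = 0.4628
C = 0.52 * 0.4628 = 0.2407%

0.2407


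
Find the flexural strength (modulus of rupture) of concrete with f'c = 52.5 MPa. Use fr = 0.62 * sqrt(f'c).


fr = 0.62 * sqrt(52.5)
= 4.492 MPa

4.492


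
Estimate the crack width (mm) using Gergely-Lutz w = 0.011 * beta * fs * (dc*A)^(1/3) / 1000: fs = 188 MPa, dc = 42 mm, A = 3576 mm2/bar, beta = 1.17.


w = 0.011 * beta * fs * (dc * A)^(1/3) / 1000
= 0.011 * 1.17 * 188 * (42 * 3576)^(1/3) / 1000
= 0.129 mm

0.129


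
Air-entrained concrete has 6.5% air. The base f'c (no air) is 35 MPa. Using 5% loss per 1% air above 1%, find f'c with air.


Strength loss = (6.5 - 1) * 5 = 27.5%
f'c = 35 * (1 - 27.5/100)
= 25.38 MPa

25.38


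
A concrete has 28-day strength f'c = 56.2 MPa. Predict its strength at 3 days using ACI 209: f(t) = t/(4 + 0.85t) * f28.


f(3) = 3 / (4 + 0.85 * 3) * 56.2
= 3 / 6.55 * 56.2
= 25.74 MPa

25.74


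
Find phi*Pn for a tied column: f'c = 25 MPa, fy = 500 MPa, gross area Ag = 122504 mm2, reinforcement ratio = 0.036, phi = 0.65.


Ast = rho * Ag = 0.036 * 122504 = 4410.144 mm2
phi*Pn = 0.65 * 0.80 * (0.85 * 25 * (122504 - 4410.144) + 500 * 4410.144) / 1000
= 2451.57 kN

2451.57


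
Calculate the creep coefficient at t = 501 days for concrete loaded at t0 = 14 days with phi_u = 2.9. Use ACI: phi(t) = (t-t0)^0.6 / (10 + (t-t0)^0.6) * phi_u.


dt = 501 - 14 = 487
phi = 487^0.6 / (10 + 487^0.6) * 2.9
= 2.331

2.331


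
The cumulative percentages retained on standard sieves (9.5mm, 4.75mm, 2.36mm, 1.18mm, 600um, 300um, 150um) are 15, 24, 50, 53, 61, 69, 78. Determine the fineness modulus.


FM = sum(cumulative % retained) / 100
= 350 / 100
= 3.5

3.5


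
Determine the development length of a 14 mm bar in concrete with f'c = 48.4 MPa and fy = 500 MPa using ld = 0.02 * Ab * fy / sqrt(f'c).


Ab = pi * 14^2 / 4 = 153.938 mm2
ld = 0.02 * 153.938 * 500 / sqrt(48.4)
= 221.3 mm

221.3


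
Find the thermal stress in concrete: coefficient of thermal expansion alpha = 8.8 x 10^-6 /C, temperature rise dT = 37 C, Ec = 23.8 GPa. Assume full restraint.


sigma = alpha * dT * Ec
= 8.8e-6 * 37 * 23.8 * 1000
= 7.749 MPa

7.749


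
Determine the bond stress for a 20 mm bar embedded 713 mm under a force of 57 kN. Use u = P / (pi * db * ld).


u = P / (pi * db * ld)
= 57 * 1000 / (pi * 20 * 713)
= 1.272 MPa

1.272


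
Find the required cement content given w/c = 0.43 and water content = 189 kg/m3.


Cement = water / (w/c)
= 189 / 0.43
= 439.5 kg/m3

439.5


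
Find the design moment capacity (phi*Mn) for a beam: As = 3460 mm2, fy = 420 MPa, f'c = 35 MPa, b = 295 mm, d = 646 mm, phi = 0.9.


a = As * fy / (0.85 * f'c * b)
= 3460 * 420 / (0.85 * 35 * 295)
= 165.5833 mm
Mn = As * fy * (d - a/2) / 10^6
= 818.4544 kN-m
phi*Mn = 0.9 * 818.4544 = 736.61 kN-m

736.61


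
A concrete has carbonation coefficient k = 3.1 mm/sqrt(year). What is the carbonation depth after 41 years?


depth = k * sqrt(t)
= 3.1 * sqrt(41)
= 19.85 mm

19.85


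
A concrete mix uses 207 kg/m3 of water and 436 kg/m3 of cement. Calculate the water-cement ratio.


w/c = water / cement
w/c = 207 / 436 = 0.475

0.475


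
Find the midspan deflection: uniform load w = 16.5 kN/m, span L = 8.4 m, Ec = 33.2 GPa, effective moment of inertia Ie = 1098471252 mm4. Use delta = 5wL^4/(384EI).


Convert: L = 8.4 m = 8400 mm, Ec = 33.2 GPa = 33200 MPa
delta = 5 * 16.5 * 8400^4 / (384 * 33200 * 1098471252)
= 29.33 mm

29.33


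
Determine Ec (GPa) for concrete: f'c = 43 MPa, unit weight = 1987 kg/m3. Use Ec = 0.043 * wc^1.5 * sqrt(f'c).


Ec = 0.043 * 1987^1.5 * sqrt(43) / 1000
= 24.97 GPa

24.97


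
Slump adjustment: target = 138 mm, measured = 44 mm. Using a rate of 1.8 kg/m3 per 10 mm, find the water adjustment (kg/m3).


Difference = 138 - 44 = 94 mm
Water adjustment = 94 * 1.8 / 10 = 16.9 kg/m3

16.9


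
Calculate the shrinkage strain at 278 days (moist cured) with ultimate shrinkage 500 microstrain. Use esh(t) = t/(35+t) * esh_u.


esh(278) = 278 / (35 + 278) * 500
= 278 / 313 * 500
= 444.1 microstrain

444.1


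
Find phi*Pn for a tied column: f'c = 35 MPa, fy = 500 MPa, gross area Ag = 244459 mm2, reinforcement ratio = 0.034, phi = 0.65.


Ast = rho * Ag = 0.034 * 244459 = 8311.606 mm2
phi*Pn = 0.65 * 0.80 * (0.85 * 35 * (244459 - 8311.606) + 500 * 8311.606) / 1000
= 5814.22 kN

5814.22


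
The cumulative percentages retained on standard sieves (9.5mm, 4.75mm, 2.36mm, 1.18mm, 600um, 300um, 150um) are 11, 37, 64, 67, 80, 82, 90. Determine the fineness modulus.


FM = sum(cumulative % retained) / 100
= 431 / 100
= 4.31

4.31


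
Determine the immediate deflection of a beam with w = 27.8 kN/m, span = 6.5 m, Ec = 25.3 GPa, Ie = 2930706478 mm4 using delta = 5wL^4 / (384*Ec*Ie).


Convert: L = 6.5 m = 6500 mm, Ec = 25.3 GPa = 25300 MPa
delta = 5 * 27.8 * 6500^4 / (384 * 25300 * 2930706478)
= 8.71 mm

8.71


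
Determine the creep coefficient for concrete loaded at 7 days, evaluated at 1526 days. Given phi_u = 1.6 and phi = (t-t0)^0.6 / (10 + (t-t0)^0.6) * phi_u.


dt = 1526 - 7 = 1519
phi = 1519^0.6 / (10 + 1519^0.6) * 1.6
= 1.424

1.424


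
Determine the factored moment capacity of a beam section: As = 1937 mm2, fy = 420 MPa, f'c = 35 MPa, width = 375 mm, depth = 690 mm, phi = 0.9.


a = As * fy / (0.85 * f'c * b)
= 1937 * 420 / (0.85 * 35 * 375)
= 72.9224 mm
Mn = As * fy * (d - a/2) / 10^6
= 531.68 kN-m
phi*Mn = 0.9 * 531.68 = 478.51 kN-m

478.51


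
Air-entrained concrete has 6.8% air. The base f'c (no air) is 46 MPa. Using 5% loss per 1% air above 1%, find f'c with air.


Strength loss = (6.8 - 1) * 5 = 29.0%
f'c = 46 * (1 - 29.0/100)
= 32.66 MPa

32.66


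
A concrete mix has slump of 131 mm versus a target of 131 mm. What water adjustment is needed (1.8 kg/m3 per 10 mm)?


Difference = 131 - 131 = 0 mm
Water adjustment = 0 * 1.8 / 10 = 0.0 kg/m3

0.0


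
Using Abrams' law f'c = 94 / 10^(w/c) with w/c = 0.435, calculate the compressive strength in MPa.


f'c = 94 / 10^0.435
= 94 / 2.723
= 34.52 MPa

34.52


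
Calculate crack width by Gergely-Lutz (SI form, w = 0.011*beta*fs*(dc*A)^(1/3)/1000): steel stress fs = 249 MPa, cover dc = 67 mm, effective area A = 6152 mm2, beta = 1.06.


w = 0.011 * beta * fs * (dc * A)^(1/3) / 1000
= 0.011 * 1.06 * 249 * (67 * 6152)^(1/3) / 1000
= 0.216 mm

0.216


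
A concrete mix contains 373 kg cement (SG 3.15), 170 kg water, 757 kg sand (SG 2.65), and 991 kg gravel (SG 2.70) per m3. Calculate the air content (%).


Vol cement = 373 / (3.15 * 1000) = 0.118413 m3
Vol water = 170 / 1000 = 0.17 m3
Vol sand = 757 / (2.65 * 1000) = 0.28566 m3
Vol gravel = 991 / (2.70 * 1000) = 0.367037 m3
Total solid + water volume = 0.94111 m3
Air = (1 - 0.94111) * 100 = 5.89%

5.89


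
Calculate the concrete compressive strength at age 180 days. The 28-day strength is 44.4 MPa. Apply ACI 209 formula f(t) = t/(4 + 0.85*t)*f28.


f(180) = 180 / (4 + 0.85 * 180) * 44.4
= 180 / 157.0 * 44.4
= 50.9 MPa

50.9


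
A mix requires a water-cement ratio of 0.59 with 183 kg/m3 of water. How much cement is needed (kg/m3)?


Cement = water / (w/c)
= 183 / 0.59
= 310.2 kg/m3

310.2


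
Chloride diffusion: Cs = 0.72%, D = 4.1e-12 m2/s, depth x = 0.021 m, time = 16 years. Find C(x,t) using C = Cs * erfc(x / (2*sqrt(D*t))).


t_seconds = 16 * 365.25 * 24 * 3600 = 504921600.0 s
arg = 0.021 / (2 * sqrt(4.1e-12 * 504921600.0))
= 0.2308
erfc(0.2308) = 0.7442
C = 0.72 * 0.7442 = 0.5358%

0.5358


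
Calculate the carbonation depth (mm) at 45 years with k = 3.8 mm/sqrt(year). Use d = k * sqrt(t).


depth = k * sqrt(t)
= 3.8 * sqrt(45)
= 25.49 mm

25.49


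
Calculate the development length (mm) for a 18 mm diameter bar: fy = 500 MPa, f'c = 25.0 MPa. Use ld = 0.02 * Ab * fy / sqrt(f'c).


Ab = pi * 18^2 / 4 = 254.469 mm2
ld = 0.02 * 254.469 * 500 / sqrt(25.0)
= 508.9 mm

508.9


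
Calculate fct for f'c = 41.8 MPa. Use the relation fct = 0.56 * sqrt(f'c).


fct = 0.56 * sqrt(41.8)
= 0.56 * 6.465
= 3.621 MPa

3.621


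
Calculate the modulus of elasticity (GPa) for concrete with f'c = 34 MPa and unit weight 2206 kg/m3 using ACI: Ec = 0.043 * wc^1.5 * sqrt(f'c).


Ec = 0.043 * 2206^1.5 * sqrt(34) / 1000
= 25.98 GPa

25.98


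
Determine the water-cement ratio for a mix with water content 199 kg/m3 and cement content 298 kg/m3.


w/c = water / cement
w/c = 199 / 298 = 0.668

0.668


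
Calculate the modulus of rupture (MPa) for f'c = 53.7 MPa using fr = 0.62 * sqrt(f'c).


fr = 0.62 * sqrt(53.7)
= 4.543 MPa

4.543


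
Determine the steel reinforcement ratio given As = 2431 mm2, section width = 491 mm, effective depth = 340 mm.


rho = As / (b * d)
= 2431 / (491 * 340)
= 0.0146

0.0146


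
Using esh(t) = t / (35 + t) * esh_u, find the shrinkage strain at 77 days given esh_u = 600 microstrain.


esh(77) = 77 / (35 + 77) * 600
= 77 / 112 * 600
= 412.5 microstrain

412.5


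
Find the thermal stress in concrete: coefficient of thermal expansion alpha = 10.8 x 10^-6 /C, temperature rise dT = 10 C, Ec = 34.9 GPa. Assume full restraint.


sigma = alpha * dT * Ec
= 10.8e-6 * 10 * 34.9 * 1000
= 3.769 MPa

3.769


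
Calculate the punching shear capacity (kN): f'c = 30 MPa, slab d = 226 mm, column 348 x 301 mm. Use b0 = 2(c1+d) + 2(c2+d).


b0 = 2*(348 + 226) + 2*(301 + 226) = 2202 mm
Vc = 0.33 * sqrt(30) * 2202 * 226 / 1000
= 899.5 kN

899.5


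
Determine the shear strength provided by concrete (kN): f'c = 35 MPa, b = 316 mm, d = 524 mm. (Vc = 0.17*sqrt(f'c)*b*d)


Vc = 0.17 * sqrt(35) * 316 * 524 / 1000
= 166.53 kN

166.53


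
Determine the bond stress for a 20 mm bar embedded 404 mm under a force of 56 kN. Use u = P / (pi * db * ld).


u = P / (pi * db * ld)
= 56 * 1000 / (pi * 20 * 404)
= 2.206 MPa

2.206


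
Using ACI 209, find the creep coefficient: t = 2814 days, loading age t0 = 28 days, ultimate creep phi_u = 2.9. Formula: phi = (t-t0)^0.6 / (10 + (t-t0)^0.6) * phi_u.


dt = 2814 - 28 = 2786
phi = 2786^0.6 / (10 + 2786^0.6) * 2.9
= 2.671

2.671


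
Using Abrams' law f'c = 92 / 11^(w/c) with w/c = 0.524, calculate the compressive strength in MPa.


f'c = 92 / 11^0.524
= 92 / 3.513
= 26.19 MPa

26.19


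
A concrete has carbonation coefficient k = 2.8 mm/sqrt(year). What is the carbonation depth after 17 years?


depth = k * sqrt(t)
= 2.8 * sqrt(17)
= 11.54 mm

11.54


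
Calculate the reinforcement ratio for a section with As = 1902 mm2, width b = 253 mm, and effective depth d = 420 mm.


rho = As / (b * d)
= 1902 / (253 * 420)
= 0.0179

0.0179


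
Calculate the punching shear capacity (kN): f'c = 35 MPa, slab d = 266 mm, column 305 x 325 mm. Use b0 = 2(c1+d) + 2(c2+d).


b0 = 2*(305 + 266) + 2*(325 + 266) = 2324 mm
Vc = 0.33 * sqrt(35) * 2324 * 266 / 1000
= 1206.88 kN

1206.88


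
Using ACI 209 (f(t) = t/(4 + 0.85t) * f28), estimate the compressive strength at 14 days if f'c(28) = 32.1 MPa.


f(14) = 14 / (4 + 0.85 * 14) * 32.1
= 14 / 15.9 * 32.1
= 28.26 MPa

28.26


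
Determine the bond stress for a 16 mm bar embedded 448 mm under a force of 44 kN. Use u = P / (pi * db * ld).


u = P / (pi * db * ld)
= 44 * 1000 / (pi * 16 * 448)
= 1.954 MPa

1.954


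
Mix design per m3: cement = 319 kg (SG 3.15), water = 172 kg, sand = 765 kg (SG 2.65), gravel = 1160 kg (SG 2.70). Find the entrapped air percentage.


Vol cement = 319 / (3.15 * 1000) = 0.10127 m3
Vol water = 172 / 1000 = 0.172 m3
Vol sand = 765 / (2.65 * 1000) = 0.288679 m3
Vol gravel = 1160 / (2.70 * 1000) = 0.42963 m3
Total solid + water volume = 0.991579 m3
Air = (1 - 0.991579) * 100 = 0.84%

0.84


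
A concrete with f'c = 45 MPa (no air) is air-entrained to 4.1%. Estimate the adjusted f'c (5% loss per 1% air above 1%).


Strength loss = (4.1 - 1) * 5 = 15.5%
f'c = 45 * (1 - 15.5/100)
= 38.02 MPa

38.02


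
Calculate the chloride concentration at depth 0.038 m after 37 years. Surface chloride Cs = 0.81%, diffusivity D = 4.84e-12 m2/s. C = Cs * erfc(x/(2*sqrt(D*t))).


t_seconds = 37 * 365.25 * 24 * 3600 = 1167631200.0 s
arg = 0.038 / (2 * sqrt(4.84e-12 * 1167631200.0))
= 0.2527
erfc(0.2527) = 0.7208
C = 0.81 * 0.7208 = 0.5838%

0.5838


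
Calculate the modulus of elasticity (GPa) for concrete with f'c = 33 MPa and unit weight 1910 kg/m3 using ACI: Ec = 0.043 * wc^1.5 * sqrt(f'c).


Ec = 0.043 * 1910^1.5 * sqrt(33) / 1000
= 20.62 GPa

20.62


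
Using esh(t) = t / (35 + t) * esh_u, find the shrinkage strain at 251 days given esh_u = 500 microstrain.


esh(251) = 251 / (35 + 251) * 500
= 251 / 286 * 500
= 438.8 microstrain

438.8


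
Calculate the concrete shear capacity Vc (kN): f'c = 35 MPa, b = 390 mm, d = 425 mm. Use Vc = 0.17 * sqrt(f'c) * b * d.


Vc = 0.17 * sqrt(35) * 390 * 425 / 1000
= 166.7 kN

166.7


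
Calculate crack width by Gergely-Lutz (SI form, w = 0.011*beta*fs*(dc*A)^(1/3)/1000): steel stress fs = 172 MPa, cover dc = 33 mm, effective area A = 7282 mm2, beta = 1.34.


w = 0.011 * beta * fs * (dc * A)^(1/3) / 1000
= 0.011 * 1.34 * 172 * (33 * 7282)^(1/3) / 1000
= 0.158 mm

0.158


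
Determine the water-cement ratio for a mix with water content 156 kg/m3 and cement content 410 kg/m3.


w/c = water / cement
w/c = 156 / 410 = 0.38

0.38


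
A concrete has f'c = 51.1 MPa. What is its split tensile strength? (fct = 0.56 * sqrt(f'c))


fct = 0.56 * sqrt(51.1)
= 0.56 * 7.148
= 4.003 MPa

4.003


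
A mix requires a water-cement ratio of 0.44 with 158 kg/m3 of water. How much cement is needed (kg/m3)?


Cement = water / (w/c)
= 158 / 0.44
= 359.1 kg/m3

359.1


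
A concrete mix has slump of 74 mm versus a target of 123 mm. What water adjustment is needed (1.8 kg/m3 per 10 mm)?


Difference = 123 - 74 = 49 mm
Water adjustment = 49 * 1.8 / 10 = 8.8 kg/m3

8.8


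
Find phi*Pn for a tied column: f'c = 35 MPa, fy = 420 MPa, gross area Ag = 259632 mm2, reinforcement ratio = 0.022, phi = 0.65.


Ast = rho * Ag = 0.022 * 259632 = 5711.904 mm2
phi*Pn = 0.65 * 0.80 * (0.85 * 35 * (259632 - 5711.904) + 420 * 5711.904) / 1000
= 5175.62 kN

5175.62


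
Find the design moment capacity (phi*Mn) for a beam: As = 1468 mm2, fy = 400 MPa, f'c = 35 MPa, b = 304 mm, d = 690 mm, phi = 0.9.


a = As * fy / (0.85 * f'c * b)
= 1468 * 400 / (0.85 * 35 * 304)
= 64.927 mm
Mn = As * fy * (d - a/2) / 10^6
= 386.1054 kN-m
phi*Mn = 0.9 * 386.1054 = 347.49 kN-m

347.49


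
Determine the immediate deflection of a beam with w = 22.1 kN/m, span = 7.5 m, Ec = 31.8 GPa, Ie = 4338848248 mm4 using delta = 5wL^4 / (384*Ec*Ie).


Convert: L = 7.5 m = 7500 mm, Ec = 31.8 GPa = 31800 MPa
delta = 5 * 22.1 * 7500^4 / (384 * 31800 * 4338848248)
= 6.6 mm

6.6


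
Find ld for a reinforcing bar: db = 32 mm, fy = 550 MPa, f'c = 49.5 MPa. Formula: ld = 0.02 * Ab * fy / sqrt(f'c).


Ab = pi * 32^2 / 4 = 804.248 mm2
ld = 0.02 * 804.248 * 550 / sqrt(49.5)
= 1257.4 mm

1257.4


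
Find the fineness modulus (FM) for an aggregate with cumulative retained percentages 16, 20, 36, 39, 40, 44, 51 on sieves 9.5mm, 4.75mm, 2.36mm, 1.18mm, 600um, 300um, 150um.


FM = sum(cumulative % retained) / 100
= 246 / 100
= 2.46

2.46


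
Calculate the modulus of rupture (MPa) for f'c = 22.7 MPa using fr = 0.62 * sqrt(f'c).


fr = 0.62 * sqrt(22.7)
= 2.954 MPa

2.954


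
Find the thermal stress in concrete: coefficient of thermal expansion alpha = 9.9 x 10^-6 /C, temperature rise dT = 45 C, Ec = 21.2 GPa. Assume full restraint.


sigma = alpha * dT * Ec
= 9.9e-6 * 45 * 21.2 * 1000
= 9.445 MPa

9.445


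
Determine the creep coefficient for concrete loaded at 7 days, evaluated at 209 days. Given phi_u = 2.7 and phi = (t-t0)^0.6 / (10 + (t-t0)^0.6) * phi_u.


dt = 209 - 7 = 202
phi = 202^0.6 / (10 + 202^0.6) * 2.7
= 1.91

1.91


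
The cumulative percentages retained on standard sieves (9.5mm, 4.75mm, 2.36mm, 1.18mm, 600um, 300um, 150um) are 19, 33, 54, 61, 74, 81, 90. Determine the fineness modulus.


FM = sum(cumulative % retained) / 100
= 412 / 100
= 4.12

4.12


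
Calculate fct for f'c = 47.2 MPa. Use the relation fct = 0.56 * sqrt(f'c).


fct = 0.56 * sqrt(47.2)
= 0.56 * 6.87
= 3.847 MPa

3.847


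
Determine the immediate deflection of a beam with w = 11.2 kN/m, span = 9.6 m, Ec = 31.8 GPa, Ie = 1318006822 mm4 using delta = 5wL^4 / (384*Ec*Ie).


Convert: L = 9.6 m = 9600 mm, Ec = 31.8 GPa = 31800 MPa
delta = 5 * 11.2 * 9600^4 / (384 * 31800 * 1318006822)
= 29.55 mm

29.55


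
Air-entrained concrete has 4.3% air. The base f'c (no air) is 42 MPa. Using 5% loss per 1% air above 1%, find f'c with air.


Strength loss = (4.3 - 1) * 5 = 16.5%
f'c = 42 * (1 - 16.5/100)
= 35.07 MPa

35.07


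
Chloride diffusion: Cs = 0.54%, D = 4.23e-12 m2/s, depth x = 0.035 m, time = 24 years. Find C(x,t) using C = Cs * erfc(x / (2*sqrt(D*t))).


t_seconds = 24 * 365.25 * 24 * 3600 = 757382400.0 s
arg = 0.035 / (2 * sqrt(4.23e-12 * 757382400.0))
= 0.3092
erfc(0.3092) = 0.6619
C = 0.54 * 0.6619 = 0.3574%

0.3574


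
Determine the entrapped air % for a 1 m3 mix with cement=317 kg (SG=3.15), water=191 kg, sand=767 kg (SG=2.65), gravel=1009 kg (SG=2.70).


Vol cement = 317 / (3.15 * 1000) = 0.100635 m3
Vol water = 191 / 1000 = 0.191 m3
Vol sand = 767 / (2.65 * 1000) = 0.289434 m3
Vol gravel = 1009 / (2.70 * 1000) = 0.373704 m3
Total solid + water volume = 0.954773 m3
Air = (1 - 0.954773) * 100 = 4.52%

4.52


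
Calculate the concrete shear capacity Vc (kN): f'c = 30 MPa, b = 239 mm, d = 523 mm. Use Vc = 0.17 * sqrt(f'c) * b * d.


Vc = 0.17 * sqrt(30) * 239 * 523 / 1000
= 116.39 kN

116.39


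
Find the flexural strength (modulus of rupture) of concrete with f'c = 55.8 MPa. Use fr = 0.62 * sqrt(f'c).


fr = 0.62 * sqrt(55.8)
= 4.631 MPa

4.631


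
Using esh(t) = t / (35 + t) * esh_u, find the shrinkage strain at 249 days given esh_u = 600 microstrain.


esh(249) = 249 / (35 + 249) * 600
= 249 / 284 * 600
= 526.1 microstrain

526.1


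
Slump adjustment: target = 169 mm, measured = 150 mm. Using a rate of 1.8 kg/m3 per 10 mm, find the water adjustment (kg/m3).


Difference = 169 - 150 = 19 mm
Water adjustment = 19 * 1.8 / 10 = 3.4 kg/m3

3.4


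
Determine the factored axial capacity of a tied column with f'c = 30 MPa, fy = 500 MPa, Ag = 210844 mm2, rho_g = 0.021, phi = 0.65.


Ast = rho * Ag = 0.021 * 210844 = 4427.724 mm2
phi*Pn = 0.65 * 0.80 * (0.85 * 30 * (210844 - 4427.724) + 500 * 4427.724) / 1000
= 3888.29 kN

3888.29


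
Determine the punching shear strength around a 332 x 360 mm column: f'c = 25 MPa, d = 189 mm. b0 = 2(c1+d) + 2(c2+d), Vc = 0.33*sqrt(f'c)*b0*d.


b0 = 2*(332 + 189) + 2*(360 + 189) = 2140 mm
Vc = 0.33 * sqrt(25) * 2140 * 189 / 1000
= 667.36 kN

667.36


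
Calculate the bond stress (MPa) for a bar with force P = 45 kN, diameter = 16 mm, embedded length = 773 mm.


u = P / (pi * db * ld)
= 45 * 1000 / (pi * 16 * 773)
= 1.158 MPa

1.158


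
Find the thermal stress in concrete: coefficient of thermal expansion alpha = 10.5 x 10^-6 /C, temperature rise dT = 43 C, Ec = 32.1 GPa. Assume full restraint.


sigma = alpha * dT * Ec
= 10.5e-6 * 43 * 32.1 * 1000
= 14.493 MPa

14.493


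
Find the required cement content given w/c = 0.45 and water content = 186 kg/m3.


Cement = water / (w/c)
= 186 / 0.45
= 413.3 kg/m3

413.3


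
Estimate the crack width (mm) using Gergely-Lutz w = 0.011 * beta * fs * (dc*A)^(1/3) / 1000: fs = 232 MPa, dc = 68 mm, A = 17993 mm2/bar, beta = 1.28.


w = 0.011 * beta * fs * (dc * A)^(1/3) / 1000
= 0.011 * 1.28 * 232 * (68 * 17993)^(1/3) / 1000
= 0.349 mm

0.349


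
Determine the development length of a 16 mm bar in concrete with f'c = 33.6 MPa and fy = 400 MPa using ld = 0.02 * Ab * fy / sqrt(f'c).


Ab = pi * 16^2 / 4 = 201.062 mm2
ld = 0.02 * 201.062 * 400 / sqrt(33.6)
= 277.5 mm

277.5


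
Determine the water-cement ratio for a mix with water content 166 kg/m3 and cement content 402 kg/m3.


w/c = water / cement
w/c = 166 / 402 = 0.413

0.413


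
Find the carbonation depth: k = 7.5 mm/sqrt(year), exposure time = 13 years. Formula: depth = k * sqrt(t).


depth = k * sqrt(t)
= 7.5 * sqrt(13)
= 27.04 mm

27.04


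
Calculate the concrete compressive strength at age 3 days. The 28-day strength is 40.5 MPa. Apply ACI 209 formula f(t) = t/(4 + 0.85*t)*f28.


f(3) = 3 / (4 + 0.85 * 3) * 40.5
= 3 / 6.55 * 40.5
= 18.55 MPa

18.55


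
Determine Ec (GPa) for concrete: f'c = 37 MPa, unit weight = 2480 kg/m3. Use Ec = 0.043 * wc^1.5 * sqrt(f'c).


Ec = 0.043 * 2480^1.5 * sqrt(37) / 1000
= 32.3 GPa

32.3


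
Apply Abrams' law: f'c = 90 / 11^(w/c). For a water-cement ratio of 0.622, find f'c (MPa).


f'c = 90 / 11^0.622
= 90 / 4.444
= 20.25 MPa

20.25


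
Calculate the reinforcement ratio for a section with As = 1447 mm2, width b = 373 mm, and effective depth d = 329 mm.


rho = As / (b * d)
= 1447 / (373 * 329)
= 0.0118

0.0118


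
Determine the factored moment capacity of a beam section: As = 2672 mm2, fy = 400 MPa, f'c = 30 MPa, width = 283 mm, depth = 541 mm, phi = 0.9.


a = As * fy / (0.85 * f'c * b)
= 2672 * 400 / (0.85 * 30 * 283)
= 148.105 mm
Mn = As * fy * (d - a/2) / 10^6
= 499.0735 kN-m
phi*Mn = 0.9 * 499.0735 = 449.17 kN-m

449.17


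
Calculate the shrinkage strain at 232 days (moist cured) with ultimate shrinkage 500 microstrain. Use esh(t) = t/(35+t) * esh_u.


esh(232) = 232 / (35 + 232) * 500
= 232 / 267 * 500
= 434.5 microstrain

434.5


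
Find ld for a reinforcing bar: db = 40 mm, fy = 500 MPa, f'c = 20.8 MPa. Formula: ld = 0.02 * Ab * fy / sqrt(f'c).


Ab = pi * 40^2 / 4 = 1256.637 mm2
ld = 0.02 * 1256.637 * 500 / sqrt(20.8)
= 2755.4 mm

2755.4


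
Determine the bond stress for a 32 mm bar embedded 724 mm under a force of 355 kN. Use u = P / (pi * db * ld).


u = P / (pi * db * ld)
= 355 * 1000 / (pi * 32 * 724)
= 4.877 MPa

4.877


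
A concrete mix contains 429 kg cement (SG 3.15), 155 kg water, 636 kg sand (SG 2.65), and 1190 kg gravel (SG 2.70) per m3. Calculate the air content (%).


Vol cement = 429 / (3.15 * 1000) = 0.13619 m3
Vol water = 155 / 1000 = 0.155 m3
Vol sand = 636 / (2.65 * 1000) = 0.24 m3
Vol gravel = 1190 / (2.70 * 1000) = 0.440741 m3
Total solid + water volume = 0.971931 m3
Air = (1 - 0.971931) * 100 = 2.81%

2.81


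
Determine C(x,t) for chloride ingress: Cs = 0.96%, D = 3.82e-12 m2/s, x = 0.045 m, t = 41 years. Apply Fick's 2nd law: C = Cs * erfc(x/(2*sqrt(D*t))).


t_seconds = 41 * 365.25 * 24 * 3600 = 1293861600.0 s
arg = 0.045 / (2 * sqrt(3.82e-12 * 1293861600.0))
= 0.32
erfc(0.32) = 0.6508
C = 0.96 * 0.6508 = 0.6248%

0.6248


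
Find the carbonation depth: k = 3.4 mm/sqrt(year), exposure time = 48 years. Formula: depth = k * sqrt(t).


depth = k * sqrt(t)
= 3.4 * sqrt(48)
= 23.56 mm

23.56


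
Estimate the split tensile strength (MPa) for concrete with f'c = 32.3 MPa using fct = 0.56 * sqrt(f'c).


fct = 0.56 * sqrt(32.3)
= 0.56 * 5.683
= 3.183 MPa

3.183


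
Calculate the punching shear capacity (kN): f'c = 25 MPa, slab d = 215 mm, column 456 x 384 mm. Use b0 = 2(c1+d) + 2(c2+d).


b0 = 2*(456 + 215) + 2*(384 + 215) = 2540 mm
Vc = 0.33 * sqrt(25) * 2540 * 215 / 1000
= 901.07 kN

901.07


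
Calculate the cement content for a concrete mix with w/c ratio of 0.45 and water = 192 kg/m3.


Cement = water / (w/c)
= 192 / 0.45
= 426.7 kg/m3

426.7


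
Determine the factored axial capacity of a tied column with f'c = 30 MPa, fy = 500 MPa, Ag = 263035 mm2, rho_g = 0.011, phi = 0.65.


Ast = rho * Ag = 0.011 * 263035 = 2893.385 mm2
phi*Pn = 0.65 * 0.80 * (0.85 * 30 * (263035 - 2893.385) + 500 * 2893.385) / 1000
= 4201.76 kN

4201.76


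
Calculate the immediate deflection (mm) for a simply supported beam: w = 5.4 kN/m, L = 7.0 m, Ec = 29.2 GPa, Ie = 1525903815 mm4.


Convert: L = 7.0 m = 7000 mm, Ec = 29.2 GPa = 29200 MPa
delta = 5 * 5.4 * 7000^4 / (384 * 29200 * 1525903815)
= 3.79 mm

3.79


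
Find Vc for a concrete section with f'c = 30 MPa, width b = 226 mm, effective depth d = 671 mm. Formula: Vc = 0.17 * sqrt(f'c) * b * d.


Vc = 0.17 * sqrt(30) * 226 * 671 / 1000
= 141.2 kN

141.2


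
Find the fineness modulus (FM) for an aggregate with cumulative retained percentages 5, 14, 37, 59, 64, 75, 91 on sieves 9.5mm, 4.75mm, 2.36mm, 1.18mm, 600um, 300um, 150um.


FM = sum(cumulative % retained) / 100
= 345 / 100
= 3.45

3.45


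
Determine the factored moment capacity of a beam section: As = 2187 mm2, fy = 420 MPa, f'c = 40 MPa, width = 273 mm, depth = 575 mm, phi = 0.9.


a = As * fy / (0.85 * f'c * b)
= 2187 * 420 / (0.85 * 40 * 273)
= 98.9593 mm
Mn = As * fy * (d - a/2) / 10^6
= 482.7115 kN-m
phi*Mn = 0.9 * 482.7115 = 434.44 kN-m

434.44


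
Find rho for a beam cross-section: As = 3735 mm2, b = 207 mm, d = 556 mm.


rho = As / (b * d)
= 3735 / (207 * 556)
= 0.0325

0.0325


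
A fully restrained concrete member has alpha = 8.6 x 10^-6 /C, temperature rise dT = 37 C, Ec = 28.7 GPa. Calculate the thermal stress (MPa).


sigma = alpha * dT * Ec
= 8.6e-6 * 37 * 28.7 * 1000
= 9.132 MPa

9.132


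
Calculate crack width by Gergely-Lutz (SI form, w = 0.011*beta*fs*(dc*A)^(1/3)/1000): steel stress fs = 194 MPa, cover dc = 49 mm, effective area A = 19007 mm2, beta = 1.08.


w = 0.011 * beta * fs * (dc * A)^(1/3) / 1000
= 0.011 * 1.08 * 194 * (49 * 19007)^(1/3) / 1000
= 0.225 mm

0.225


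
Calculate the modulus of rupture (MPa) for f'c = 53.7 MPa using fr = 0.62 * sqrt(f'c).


fr = 0.62 * sqrt(53.7)
= 4.543 MPa

4.543


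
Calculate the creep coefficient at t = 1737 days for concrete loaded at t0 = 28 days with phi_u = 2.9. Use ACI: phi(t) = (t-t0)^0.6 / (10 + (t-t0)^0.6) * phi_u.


dt = 1737 - 28 = 1709
phi = 1709^0.6 / (10 + 1709^0.6) * 2.9
= 2.601

2.601


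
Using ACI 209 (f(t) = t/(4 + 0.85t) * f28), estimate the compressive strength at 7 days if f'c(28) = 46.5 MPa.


f(7) = 7 / (4 + 0.85 * 7) * 46.5
= 7 / 9.95 * 46.5
= 32.71 MPa

32.71


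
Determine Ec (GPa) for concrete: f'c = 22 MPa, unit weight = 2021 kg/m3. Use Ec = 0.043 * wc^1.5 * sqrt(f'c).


Ec = 0.043 * 2021^1.5 * sqrt(22) / 1000
= 18.32 GPa

18.32


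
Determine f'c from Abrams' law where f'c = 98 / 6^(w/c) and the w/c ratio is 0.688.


f'c = 98 / 6^0.688
= 98 / 3.431
= 28.57 MPa

28.57


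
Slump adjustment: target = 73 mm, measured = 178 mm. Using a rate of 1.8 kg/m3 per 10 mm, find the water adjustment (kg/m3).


Difference = 73 - 178 = -105 mm
Water adjustment = -105 * 1.8 / 10 = -18.9 kg/m3

-18.9


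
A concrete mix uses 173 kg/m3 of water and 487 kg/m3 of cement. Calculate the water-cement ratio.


w/c = water / cement
w/c = 173 / 487 = 0.355

0.355


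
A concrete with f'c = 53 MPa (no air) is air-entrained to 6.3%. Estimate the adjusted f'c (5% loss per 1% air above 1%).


Strength loss = (6.3 - 1) * 5 = 26.5%
f'c = 53 * (1 - 26.5/100)
= 38.95 MPa

38.95


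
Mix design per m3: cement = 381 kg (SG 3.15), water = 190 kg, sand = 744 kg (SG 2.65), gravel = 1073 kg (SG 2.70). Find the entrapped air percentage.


Vol cement = 381 / (3.15 * 1000) = 0.120952 m3
Vol water = 190 / 1000 = 0.19 m3
Vol sand = 744 / (2.65 * 1000) = 0.280755 m3
Vol gravel = 1073 / (2.70 * 1000) = 0.397407 m3
Total solid + water volume = 0.989115 m3
Air = (1 - 0.989115) * 100 = 1.09%

1.09


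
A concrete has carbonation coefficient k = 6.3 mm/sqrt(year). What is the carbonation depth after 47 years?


depth = k * sqrt(t)
= 6.3 * sqrt(47)
= 43.19 mm

43.19


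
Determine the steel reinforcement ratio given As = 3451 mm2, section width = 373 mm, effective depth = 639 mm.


rho = As / (b * d)
= 3451 / (373 * 639)
= 0.0145

0.0145


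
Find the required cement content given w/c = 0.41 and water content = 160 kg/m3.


Cement = water / (w/c)
= 160 / 0.41
= 390.2 kg/m3

390.2


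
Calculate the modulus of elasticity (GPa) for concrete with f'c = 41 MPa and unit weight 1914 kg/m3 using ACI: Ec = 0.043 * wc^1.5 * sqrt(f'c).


Ec = 0.043 * 1914^1.5 * sqrt(41) / 1000
= 23.06 GPa

23.06


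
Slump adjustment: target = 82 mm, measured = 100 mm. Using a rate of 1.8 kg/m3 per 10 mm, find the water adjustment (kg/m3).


Difference = 82 - 100 = -18 mm
Water adjustment = -18 * 1.8 / 10 = -3.2 kg/m3

-3.2


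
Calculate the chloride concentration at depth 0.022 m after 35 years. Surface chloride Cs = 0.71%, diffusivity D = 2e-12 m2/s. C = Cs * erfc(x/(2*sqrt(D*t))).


t_seconds = 35 * 365.25 * 24 * 3600 = 1104516000.0 s
arg = 0.022 / (2 * sqrt(2e-12 * 1104516000.0))
= 0.234
erfc(0.234) = 0.7407
C = 0.71 * 0.7407 = 0.5259%

0.5259


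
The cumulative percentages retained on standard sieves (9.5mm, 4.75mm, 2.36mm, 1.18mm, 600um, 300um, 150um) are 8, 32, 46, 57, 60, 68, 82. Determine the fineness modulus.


FM = sum(cumulative % retained) / 100
= 353 / 100
= 3.53

3.53


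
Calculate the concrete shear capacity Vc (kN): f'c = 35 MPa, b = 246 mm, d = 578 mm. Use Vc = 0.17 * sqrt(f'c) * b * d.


Vc = 0.17 * sqrt(35) * 246 * 578 / 1000
= 143.0 kN

143.0


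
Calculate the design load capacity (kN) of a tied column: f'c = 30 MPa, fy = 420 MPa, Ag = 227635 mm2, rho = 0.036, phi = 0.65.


Ast = rho * Ag = 0.036 * 227635 = 8194.86 mm2
phi*Pn = 0.65 * 0.80 * (0.85 * 30 * (227635 - 8194.86) + 420 * 8194.86) / 1000
= 4699.53 kN

4699.53


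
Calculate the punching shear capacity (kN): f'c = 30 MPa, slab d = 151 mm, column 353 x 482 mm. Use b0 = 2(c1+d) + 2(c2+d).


b0 = 2*(353 + 151) + 2*(482 + 151) = 2274 mm
Vc = 0.33 * sqrt(30) * 2274 * 151 / 1000
= 620.64 kN

620.64


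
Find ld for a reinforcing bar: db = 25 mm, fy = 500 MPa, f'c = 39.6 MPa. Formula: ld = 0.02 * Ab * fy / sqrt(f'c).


Ab = pi * 25^2 / 4 = 490.874 mm2
ld = 0.02 * 490.874 * 500 / sqrt(39.6)
= 780.0 mm

780.0


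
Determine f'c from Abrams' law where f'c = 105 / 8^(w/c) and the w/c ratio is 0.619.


f'c = 105 / 8^0.619
= 105 / 3.623
= 28.99 MPa

28.99


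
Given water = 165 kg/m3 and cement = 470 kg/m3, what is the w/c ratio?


w/c = water / cement
w/c = 165 / 470 = 0.351

0.351


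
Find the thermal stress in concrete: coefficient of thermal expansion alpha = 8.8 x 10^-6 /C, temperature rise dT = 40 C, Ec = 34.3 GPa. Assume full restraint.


sigma = alpha * dT * Ec
= 8.8e-6 * 40 * 34.3 * 1000
= 12.074 MPa

12.074


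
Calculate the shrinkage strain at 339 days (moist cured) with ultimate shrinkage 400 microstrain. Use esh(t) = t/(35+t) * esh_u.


esh(339) = 339 / (35 + 339) * 400
= 339 / 374 * 400
= 362.6 microstrain

362.6


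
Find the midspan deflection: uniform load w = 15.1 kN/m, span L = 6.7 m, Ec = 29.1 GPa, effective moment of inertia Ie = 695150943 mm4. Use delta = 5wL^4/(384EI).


Convert: L = 6.7 m = 6700 mm, Ec = 29.1 GPa = 29100 MPa
delta = 5 * 15.1 * 6700^4 / (384 * 29100 * 695150943)
= 19.59 mm

19.59


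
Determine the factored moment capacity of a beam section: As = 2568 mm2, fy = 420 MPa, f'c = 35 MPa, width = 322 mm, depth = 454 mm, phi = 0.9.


a = As * fy / (0.85 * f'c * b)
= 2568 * 420 / (0.85 * 35 * 322)
= 112.5904 mm
Mn = As * fy * (d - a/2) / 10^6
= 428.9485 kN-m
phi*Mn = 0.9 * 428.9485 = 386.05 kN-m

386.05


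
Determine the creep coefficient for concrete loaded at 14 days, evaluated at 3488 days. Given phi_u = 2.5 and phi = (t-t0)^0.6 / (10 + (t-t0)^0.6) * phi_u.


dt = 3488 - 14 = 3474
phi = 3474^0.6 / (10 + 3474^0.6) * 2.5
= 2.325

2.325


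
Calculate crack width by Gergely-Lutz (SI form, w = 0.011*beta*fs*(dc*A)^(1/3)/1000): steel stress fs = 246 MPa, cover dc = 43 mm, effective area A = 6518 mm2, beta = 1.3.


w = 0.011 * beta * fs * (dc * A)^(1/3) / 1000
= 0.011 * 1.3 * 246 * (43 * 6518)^(1/3) / 1000
= 0.23 mm

0.23


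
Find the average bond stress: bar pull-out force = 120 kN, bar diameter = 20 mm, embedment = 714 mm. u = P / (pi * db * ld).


u = P / (pi * db * ld)
= 120 * 1000 / (pi * 20 * 714)
= 2.675 MPa

2.675


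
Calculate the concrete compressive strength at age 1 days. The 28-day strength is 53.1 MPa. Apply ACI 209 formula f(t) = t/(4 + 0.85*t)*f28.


f(1) = 1 / (4 + 0.85 * 1) * 53.1
= 1 / 4.85 * 53.1
= 10.95 MPa

10.95


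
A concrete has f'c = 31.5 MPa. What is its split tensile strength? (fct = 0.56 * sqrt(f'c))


fct = 0.56 * sqrt(31.5)
= 0.56 * 5.612
= 3.143 MPa

3.143


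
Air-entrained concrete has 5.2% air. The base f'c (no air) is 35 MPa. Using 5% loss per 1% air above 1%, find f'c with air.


Strength loss = (5.2 - 1) * 5 = 21.0%
f'c = 35 * (1 - 21.0/100)
= 27.65 MPa

27.65


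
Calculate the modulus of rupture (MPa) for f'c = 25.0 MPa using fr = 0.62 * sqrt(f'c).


fr = 0.62 * sqrt(25.0)
= 3.1 MPa

3.1


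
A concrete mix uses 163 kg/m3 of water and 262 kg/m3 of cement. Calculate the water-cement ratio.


w/c = water / cement
w/c = 163 / 262 = 0.622

0.622


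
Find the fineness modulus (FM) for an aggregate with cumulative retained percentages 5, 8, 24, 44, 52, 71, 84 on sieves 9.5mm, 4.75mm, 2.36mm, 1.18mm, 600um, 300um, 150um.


FM = sum(cumulative % retained) / 100
= 288 / 100
= 2.88

2.88


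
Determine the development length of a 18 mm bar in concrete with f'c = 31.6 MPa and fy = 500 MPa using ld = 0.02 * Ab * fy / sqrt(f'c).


Ab = pi * 18^2 / 4 = 254.469 mm2
ld = 0.02 * 254.469 * 500 / sqrt(31.6)
= 452.7 mm

452.7


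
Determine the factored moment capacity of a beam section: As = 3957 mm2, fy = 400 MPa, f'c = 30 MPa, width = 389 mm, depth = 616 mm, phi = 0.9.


a = As * fy / (0.85 * f'c * b)
= 3957 * 400 / (0.85 * 30 * 389)
= 159.5645 mm
Mn = As * fy * (d - a/2) / 10^6
= 848.7255 kN-m
phi*Mn = 0.9 * 848.7255 = 763.85 kN-m

763.85


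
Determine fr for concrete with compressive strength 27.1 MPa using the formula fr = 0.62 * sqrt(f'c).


fr = 0.62 * sqrt(27.1)
= 3.228 MPa

3.228


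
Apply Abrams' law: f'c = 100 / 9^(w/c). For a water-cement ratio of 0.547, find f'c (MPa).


f'c = 100 / 9^0.547
= 100 / 3.326
= 30.06 MPa

30.06


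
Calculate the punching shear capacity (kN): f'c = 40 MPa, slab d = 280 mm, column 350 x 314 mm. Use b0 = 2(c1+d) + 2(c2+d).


b0 = 2*(350 + 280) + 2*(314 + 280) = 2448 mm
Vc = 0.33 * sqrt(40) * 2448 * 280 / 1000
= 1430.58 kN

1430.58


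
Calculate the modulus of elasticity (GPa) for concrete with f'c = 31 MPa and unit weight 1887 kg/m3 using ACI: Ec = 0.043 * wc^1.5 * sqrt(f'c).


Ec = 0.043 * 1887^1.5 * sqrt(31) / 1000
= 19.62 GPa

19.62


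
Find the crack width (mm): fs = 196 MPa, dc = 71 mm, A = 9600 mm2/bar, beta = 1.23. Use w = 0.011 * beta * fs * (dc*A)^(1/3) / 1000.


w = 0.011 * beta * fs * (dc * A)^(1/3) / 1000
= 0.011 * 1.23 * 196 * (71 * 9600)^(1/3) / 1000
= 0.233 mm

0.233


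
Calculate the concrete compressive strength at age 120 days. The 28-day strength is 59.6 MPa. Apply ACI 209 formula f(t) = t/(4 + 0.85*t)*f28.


f(120) = 120 / (4 + 0.85 * 120) * 59.6
= 120 / 106.0 * 59.6
= 67.47 MPa

67.47


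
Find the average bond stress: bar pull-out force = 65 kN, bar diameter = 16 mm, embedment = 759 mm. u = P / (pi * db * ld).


u = P / (pi * db * ld)
= 65 * 1000 / (pi * 16 * 759)
= 1.704 MPa

1.704


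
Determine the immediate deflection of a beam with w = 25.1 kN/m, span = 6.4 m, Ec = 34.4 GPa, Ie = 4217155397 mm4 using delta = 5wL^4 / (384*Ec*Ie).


Convert: L = 6.4 m = 6400 mm, Ec = 34.4 GPa = 34400 MPa
delta = 5 * 25.1 * 6400^4 / (384 * 34400 * 4217155397)
= 3.78 mm

3.78


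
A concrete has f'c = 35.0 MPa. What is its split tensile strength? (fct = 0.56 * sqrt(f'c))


fct = 0.56 * sqrt(35.0)
= 0.56 * 5.916
= 3.313 MPa

3.313


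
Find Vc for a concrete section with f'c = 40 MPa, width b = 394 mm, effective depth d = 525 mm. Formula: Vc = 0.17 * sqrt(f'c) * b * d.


Vc = 0.17 * sqrt(40) * 394 * 525 / 1000
= 222.4 kN

222.4


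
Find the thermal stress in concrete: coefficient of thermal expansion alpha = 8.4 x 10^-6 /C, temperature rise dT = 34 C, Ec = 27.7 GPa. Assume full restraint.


sigma = alpha * dT * Ec
= 8.4e-6 * 34 * 27.7 * 1000
= 7.911 MPa

7.911


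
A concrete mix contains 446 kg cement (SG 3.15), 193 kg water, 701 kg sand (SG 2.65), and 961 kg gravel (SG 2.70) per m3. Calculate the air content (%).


Vol cement = 446 / (3.15 * 1000) = 0.141587 m3
Vol water = 193 / 1000 = 0.193 m3
Vol sand = 701 / (2.65 * 1000) = 0.264528 m3
Vol gravel = 961 / (2.70 * 1000) = 0.355926 m3
Total solid + water volume = 0.955042 m3
Air = (1 - 0.955042) * 100 = 4.5%

4.5


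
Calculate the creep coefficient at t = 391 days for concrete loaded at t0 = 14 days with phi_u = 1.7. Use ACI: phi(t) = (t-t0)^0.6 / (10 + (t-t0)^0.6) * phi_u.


dt = 391 - 14 = 377
phi = 377^0.6 / (10 + 377^0.6) * 1.7
= 1.323

1.323


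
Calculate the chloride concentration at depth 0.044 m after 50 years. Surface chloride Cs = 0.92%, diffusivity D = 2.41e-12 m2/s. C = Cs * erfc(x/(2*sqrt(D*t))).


t_seconds = 50 * 365.25 * 24 * 3600 = 1577880000.0 s
arg = 0.044 / (2 * sqrt(2.41e-12 * 1577880000.0))
= 0.3568
erfc(0.3568) = 0.6139
C = 0.92 * 0.6139 = 0.5648%

0.5648


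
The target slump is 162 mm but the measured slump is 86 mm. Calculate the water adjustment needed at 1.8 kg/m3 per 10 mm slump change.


Difference = 162 - 86 = 76 mm
Water adjustment = 76 * 1.8 / 10 = 13.7 kg/m3

13.7


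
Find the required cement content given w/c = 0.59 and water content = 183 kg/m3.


Cement = water / (w/c)
= 183 / 0.59
= 310.2 kg/m3

310.2


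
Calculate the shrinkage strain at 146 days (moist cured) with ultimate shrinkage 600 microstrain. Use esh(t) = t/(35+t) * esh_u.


esh(146) = 146 / (35 + 146) * 600
= 146 / 181 * 600
= 484.0 microstrain

484.0
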